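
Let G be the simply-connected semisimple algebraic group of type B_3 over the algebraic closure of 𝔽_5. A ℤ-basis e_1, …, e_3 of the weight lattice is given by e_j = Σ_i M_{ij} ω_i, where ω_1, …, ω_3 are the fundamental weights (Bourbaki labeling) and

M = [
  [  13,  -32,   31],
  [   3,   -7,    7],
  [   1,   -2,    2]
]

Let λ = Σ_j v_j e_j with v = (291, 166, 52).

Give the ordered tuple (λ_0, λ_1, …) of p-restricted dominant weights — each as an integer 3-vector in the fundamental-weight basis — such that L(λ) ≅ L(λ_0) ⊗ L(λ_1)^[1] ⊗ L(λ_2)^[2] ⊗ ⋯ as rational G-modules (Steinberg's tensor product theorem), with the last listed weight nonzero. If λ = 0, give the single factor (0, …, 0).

((3, 0, 3), (1, 0, 2), (3, 3, 2))

In the fundamental-weight basis, λ has coordinates c = M·v (v = (291, 166, 52)):
  c_1 = 13*291 + -32*166 + 31*52 = 83
  c_2 = 3*291 + -7*166 + 7*52 = 75
  c_3 = 1*291 + -2*166 + 2*52 = 63
Base-5 expansion of each c_i:
  c_1 = 83 = 3·5^0 + 1·5^1 + 3·5^2
  c_2 = 75 = 0·5^0 + 0·5^1 + 3·5^2
  c_3 = 63 = 3·5^0 + 2·5^1 + 2·5^2
λ_0 = (3, 0, 3)
λ_1 = (1, 0, 2)
λ_2 = (3, 3, 2)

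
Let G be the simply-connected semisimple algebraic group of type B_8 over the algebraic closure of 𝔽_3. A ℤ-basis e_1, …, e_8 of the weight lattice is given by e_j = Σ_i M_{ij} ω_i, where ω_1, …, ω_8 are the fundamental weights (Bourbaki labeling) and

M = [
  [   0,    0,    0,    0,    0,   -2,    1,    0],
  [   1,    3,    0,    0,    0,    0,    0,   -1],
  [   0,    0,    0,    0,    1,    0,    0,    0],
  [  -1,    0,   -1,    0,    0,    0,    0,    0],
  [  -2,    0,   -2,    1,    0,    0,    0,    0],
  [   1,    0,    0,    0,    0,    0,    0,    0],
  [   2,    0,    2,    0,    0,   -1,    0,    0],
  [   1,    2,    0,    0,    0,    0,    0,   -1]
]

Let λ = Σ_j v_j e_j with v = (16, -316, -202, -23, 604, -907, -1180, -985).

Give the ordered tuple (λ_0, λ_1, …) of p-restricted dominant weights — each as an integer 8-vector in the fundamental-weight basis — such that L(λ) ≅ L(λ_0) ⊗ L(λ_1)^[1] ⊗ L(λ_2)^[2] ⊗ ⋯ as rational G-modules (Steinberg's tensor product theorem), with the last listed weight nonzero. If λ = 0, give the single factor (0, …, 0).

Converting to the ω-basis (c_i = row i of M dotted with v = (16, -316, -202, -23, 604, -907, -1180, -985)):
  c_1 = 0*16 + 0*-316 + 0*-202 + 0*-23 + 0*604 + -2*-907 + 1*-1180 + 0*-985 = 634
  c_2 = 1*16 + 3*-316 + 0*-202 + 0*-23 + 0*604 + 0*-907 + 0*-1180 + -1*-985 = 53
  c_3 = 0*16 + 0*-316 + 0*-202 + 0*-23 + 1*604 + 0*-907 + 0*-1180 + 0*-985 = 604
  c_4 = -1*16 + 0*-316 + -1*-202 + 0*-23 + 0*604 + 0*-907 + 0*-1180 + 0*-985 = 186
  c_5 = -2*16 + 0*-316 + -2*-202 + 1*-23 + 0*604 + 0*-907 + 0*-1180 + 0*-985 = 349
  c_6 = 1*16 + 0*-316 + 0*-202 + 0*-23 + 0*604 + 0*-907 + 0*-1180 + 0*-985 = 16
  c_7 = 2*16 + 0*-316 + 2*-202 + 0*-23 + 0*604 + -1*-907 + 0*-1180 + 0*-985 = 535
  c_8 = 1*16 + 2*-316 + 0*-202 + 0*-23 + 0*604 + 0*-907 + 0*-1180 + -1*-985 = 369
p = 3; digits c_i = Σ_j d_{ij}·3^j, 0 ≤ d_{ij} < 3:
  c_1 = 634 = 1·3^0 + 1·3^1 + 1·3^2 + 2·3^3 + 1·3^4 + 2·3^5
  c_2 = 53 = 2·3^0 + 2·3^1 + 2·3^2 + 1·3^3
  c_3 = 604 = 1·3^0 + 0·3^1 + 1·3^2 + 1·3^3 + 1·3^4 + 2·3^5
  c_4 = 186 = 0·3^0 + 2·3^1 + 2·3^2 + 0·3^3 + 2·3^4
  c_5 = 349 = 1·3^0 + 2·3^1 + 2·3^2 + 0·3^3 + 1·3^4 + 1·3^5
  c_6 = 16 = 1·3^0 + 2·3^1 + 1·3^2
  c_7 = 535 = 1·3^0 + 1·3^1 + 2·3^2 + 1·3^3 + 0·3^4 + 2·3^5
  c_8 = 369 = 0·3^0 + 0·3^1 + 2·3^2 + 1·3^3 + 1·3^4 + 1·3^5
p-restricted factor λ_0 = (1, 2, 1, 0, 1, 1, 1, 0)
p-restricted factor λ_1 = (1, 2, 0, 2, 2, 2, 1, 0)
p-restricted factor λ_2 = (1, 2, 1, 2, 2, 1, 2, 2)
p-restricted factor λ_3 = (2, 1, 1, 0, 0, 0, 1, 1)
p-restricted factor λ_4 = (1, 0, 1, 2, 1, 0, 0, 1)
p-restricted factor λ_5 = (2, 0, 2, 0, 1, 0, 2, 1)

((1, 2, 1, 0, 1, 1, 1, 0), (1, 2, 0, 2, 2, 2, 1, 0), (1, 2, 1, 2, 2, 1, 2, 2), (2, 1, 1, 0, 0, 0, 1, 1), (1, 0, 1, 2, 1, 0, 0, 1), (2, 0, 2, 0, 1, 0, 2, 1))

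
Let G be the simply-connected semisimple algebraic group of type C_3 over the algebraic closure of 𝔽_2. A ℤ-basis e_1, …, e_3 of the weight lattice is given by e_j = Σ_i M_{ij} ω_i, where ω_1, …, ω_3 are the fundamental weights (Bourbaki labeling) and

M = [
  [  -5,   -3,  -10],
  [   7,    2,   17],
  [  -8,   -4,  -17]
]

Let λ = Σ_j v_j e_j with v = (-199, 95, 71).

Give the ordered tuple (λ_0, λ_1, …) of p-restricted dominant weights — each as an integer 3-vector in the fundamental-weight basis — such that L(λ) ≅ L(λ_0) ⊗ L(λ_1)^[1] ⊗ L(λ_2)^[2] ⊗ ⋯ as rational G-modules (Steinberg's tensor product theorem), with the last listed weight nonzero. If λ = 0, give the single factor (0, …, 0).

In the fundamental-weight basis, λ has coordinates c = M·v (v = (-199, 95, 71)):
  c_1 = (-5)·(-199) + (-3)·(95) + (-10)·(71) = 0
  c_2 = (7)·(-199) + 2·95 + 17·71 = 4
  c_3 = (-8)·(-199) + (-4)·(95) + (-17)·(71) = 5
Base-2 expansion of each c_i:
  c_1 = 0
  c_2 = 4 = 0·2^0 + 0·2^1 + 1·2^2
  c_3 = 5 = 1·2^0 + 0·2^1 + 1·2^2
λ_0 = (0, 0, 1)
λ_1 = (0, 0, 0)
λ_2 = (0, 1, 1)

((0, 0, 1), (0, 0, 0), (0, 1, 1))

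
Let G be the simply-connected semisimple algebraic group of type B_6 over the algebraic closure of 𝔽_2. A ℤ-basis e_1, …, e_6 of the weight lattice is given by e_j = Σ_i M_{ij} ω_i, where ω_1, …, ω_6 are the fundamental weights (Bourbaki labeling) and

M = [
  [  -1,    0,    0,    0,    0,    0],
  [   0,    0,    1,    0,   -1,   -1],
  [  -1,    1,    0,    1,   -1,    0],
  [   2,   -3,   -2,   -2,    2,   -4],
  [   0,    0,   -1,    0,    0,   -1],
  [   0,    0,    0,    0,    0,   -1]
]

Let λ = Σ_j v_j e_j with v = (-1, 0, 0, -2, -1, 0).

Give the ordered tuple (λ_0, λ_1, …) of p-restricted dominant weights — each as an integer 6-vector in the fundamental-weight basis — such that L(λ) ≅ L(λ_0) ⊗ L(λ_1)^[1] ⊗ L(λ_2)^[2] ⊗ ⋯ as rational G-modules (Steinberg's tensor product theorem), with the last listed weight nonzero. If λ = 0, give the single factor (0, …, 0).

((1, 1, 0, 0, 0, 0),)

In the fundamental-weight basis, λ has coordinates c = M·v (v = (-1, 0, 0, -2, -1, 0)):
  c_1 = (-1)·(-1) + (0)·(0) + (0)·(0) + (0)·(-2) + (0)·(-1) + (0)·(0) = 1
  c_2 = (0)·(-1) + (0)·(0) + (1)·(0) + (0)·(-2) + (-1)·(-1) + (-1)·(0) = 1
  c_3 = (-1)·(-1) + (1)·(0) + (0)·(0) + (1)·(-2) + (-1)·(-1) + (0)·(0) = 0
  c_4 = (2)·(-1) + (-3)·(0) + (-2)·(0) + (-2)·(-2) + (2)·(-1) + (-4)·(0) = 0
  c_5 = (0)·(-1) + (0)·(0) + (-1)·(0) + (0)·(-2) + (0)·(-1) + (-1)·(0) = 0
  c_6 = (0)·(-1) + (0)·(0) + (0)·(0) + (0)·(-2) + (0)·(-1) + (-1)·(0) = 0
Expand coordinatewise in base 2:
  c_1 = 1 = 1·2^0
  c_2 = 1 = 1·2^0
  c_3 = 0
  c_4 = 0
  c_5 = 0
  c_6 = 0
p-restricted factor λ_0 = (1, 1, 0, 0, 0, 0)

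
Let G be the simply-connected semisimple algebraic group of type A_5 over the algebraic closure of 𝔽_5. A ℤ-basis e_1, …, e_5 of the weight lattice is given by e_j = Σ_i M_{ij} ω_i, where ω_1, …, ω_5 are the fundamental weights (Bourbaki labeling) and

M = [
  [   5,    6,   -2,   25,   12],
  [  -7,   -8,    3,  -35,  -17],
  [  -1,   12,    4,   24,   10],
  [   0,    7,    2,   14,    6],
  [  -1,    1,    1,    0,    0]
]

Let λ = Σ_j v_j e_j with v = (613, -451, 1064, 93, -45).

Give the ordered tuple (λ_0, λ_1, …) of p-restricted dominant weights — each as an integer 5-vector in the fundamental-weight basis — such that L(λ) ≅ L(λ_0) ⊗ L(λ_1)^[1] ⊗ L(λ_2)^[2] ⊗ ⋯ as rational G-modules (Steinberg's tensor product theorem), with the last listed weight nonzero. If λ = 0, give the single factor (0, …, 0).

In the fundamental-weight basis, λ has coordinates c = M·v (v = (613, -451, 1064, 93, -45)):
  c_1 = 5·613 + (6)·(-451) + (-2)·(1064) + 25·93 + (12)·(-45) = 16
  c_2 = (-7)·(613) + (-8)·(-451) + 3·1064 + (-35)·(93) + (-17)·(-45) = 19
  c_3 = (-1)·(613) + (12)·(-451) + 4·1064 + 24·93 + (10)·(-45) = 13
  c_4 = 0·613 + (7)·(-451) + 2·1064 + 14·93 + (6)·(-45) = 3
  c_5 = (-1)·(613) + (1)·(-451) + 1·1064 + 0·93 + (0)·(-45) = 0
Expand coordinatewise in base 5:
  c_1 = 16 = 1·5^0 + 3·5^1
  c_2 = 19 = 4·5^0 + 3·5^1
  c_3 = 13 = 3·5^0 + 2·5^1
  c_4 = 3 = 3·5^0
  c_5 = 0
Factor λ_0 = (1, 4, 3, 3, 0)
Factor λ_1 = (3, 3, 2, 0, 0)

((1, 4, 3, 3, 0), (3, 3, 2, 0, 0))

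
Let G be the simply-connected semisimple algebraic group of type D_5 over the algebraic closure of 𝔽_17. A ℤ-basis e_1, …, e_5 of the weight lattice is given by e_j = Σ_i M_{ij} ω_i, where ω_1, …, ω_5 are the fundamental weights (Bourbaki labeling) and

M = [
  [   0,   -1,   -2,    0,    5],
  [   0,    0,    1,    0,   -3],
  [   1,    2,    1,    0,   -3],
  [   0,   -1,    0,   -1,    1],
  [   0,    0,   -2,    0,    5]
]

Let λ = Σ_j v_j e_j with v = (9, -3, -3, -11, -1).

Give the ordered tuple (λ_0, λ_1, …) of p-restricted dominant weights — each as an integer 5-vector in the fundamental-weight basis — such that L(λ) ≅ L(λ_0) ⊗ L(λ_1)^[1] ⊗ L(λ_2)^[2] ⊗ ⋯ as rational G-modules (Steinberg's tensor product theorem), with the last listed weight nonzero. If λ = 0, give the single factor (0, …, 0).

((4, 0, 3, 13, 1),)

Change of basis e → ω: c = M·v where v = (9, -3, -3, -11, -1):
  c_1 = (0)·(9) + (-1)·(-3) + (-2)·(-3) + (0)·(-11) + (5)·(-1) = 4
  c_2 = (0)·(9) + (0)·(-3) + (1)·(-3) + (0)·(-11) + (-3)·(-1) = 0
  c_3 = (1)·(9) + (2)·(-3) + (1)·(-3) + (0)·(-11) + (-3)·(-1) = 3
  c_4 = (0)·(9) + (-1)·(-3) + (0)·(-3) + (-1)·(-11) + (1)·(-1) = 13
  c_5 = (0)·(9) + (0)·(-3) + (-2)·(-3) + (0)·(-11) + (5)·(-1) = 1
Base-17 expansion of each c_i:
  c_1 = 4 = 4·17^0
  c_2 = 0
  c_3 = 3 = 3·17^0
  c_4 = 13 = 13·17^0
  c_5 = 1 = 1·17^0
Factor λ_0 = (4, 0, 3, 13, 1)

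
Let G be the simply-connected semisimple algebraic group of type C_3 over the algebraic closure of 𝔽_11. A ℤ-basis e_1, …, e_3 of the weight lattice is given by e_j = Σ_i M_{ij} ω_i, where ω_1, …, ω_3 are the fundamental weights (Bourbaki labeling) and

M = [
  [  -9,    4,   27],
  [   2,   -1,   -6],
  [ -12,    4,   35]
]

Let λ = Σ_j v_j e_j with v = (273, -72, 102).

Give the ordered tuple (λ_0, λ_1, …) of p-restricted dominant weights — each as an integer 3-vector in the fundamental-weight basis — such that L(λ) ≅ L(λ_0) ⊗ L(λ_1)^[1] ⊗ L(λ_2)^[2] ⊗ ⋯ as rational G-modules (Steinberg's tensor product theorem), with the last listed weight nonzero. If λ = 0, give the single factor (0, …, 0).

Compute c_i = Σ_j M_{ij} v_j with v = (273, -72, 102):
  c_1 = (-9)·(273) + (4)·(-72) + 27·102 = 9
  c_2 = 2·273 + (-1)·(-72) + (-6)·(102) = 6
  c_3 = (-12)·(273) + (4)·(-72) + 35·102 = 6
Expand coordinatewise in base 11:
  c_1 = 9 = 9·11^0
  c_2 = 6 = 6·11^0
  c_3 = 6 = 6·11^0
Factor λ_0 = (9, 6, 6)

((9, 6, 6),)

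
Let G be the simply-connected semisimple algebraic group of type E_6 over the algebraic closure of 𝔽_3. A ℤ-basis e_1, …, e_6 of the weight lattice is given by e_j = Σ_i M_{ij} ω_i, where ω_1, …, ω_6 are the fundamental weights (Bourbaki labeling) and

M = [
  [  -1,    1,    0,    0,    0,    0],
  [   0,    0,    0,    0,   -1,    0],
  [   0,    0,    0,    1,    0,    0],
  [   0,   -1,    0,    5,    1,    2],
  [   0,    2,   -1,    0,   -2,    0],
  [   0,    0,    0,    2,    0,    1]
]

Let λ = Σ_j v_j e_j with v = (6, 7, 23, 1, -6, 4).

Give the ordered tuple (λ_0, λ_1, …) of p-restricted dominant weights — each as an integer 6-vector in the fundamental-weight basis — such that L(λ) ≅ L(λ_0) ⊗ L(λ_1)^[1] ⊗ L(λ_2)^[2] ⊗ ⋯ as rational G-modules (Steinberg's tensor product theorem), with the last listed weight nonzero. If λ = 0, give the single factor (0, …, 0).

((1, 0, 1, 0, 0, 0), (0, 2, 0, 0, 1, 2))

ω-coordinates c = M·v, v = (6, 7, 23, 1, -6, 4):
  c_1 = (-1)·(6) + 1·7 + 0·23 + 0·1 + (0)·(-6) + 0·4 = 1
  c_2 = 0·6 + 0·7 + 0·23 + 0·1 + (-1)·(-6) + 0·4 = 6
  c_3 = 0·6 + 0·7 + 0·23 + 1·1 + (0)·(-6) + 0·4 = 1
  c_4 = 0·6 + (-1)·(7) + 0·23 + 5·1 + (1)·(-6) + 2·4 = 0
  c_5 = 0·6 + 2·7 + (-1)·(23) + 0·1 + (-2)·(-6) + 0·4 = 3
  c_6 = 0·6 + 0·7 + 0·23 + 2·1 + (0)·(-6) + 1·4 = 6
Base-3 expansion of each c_i:
  c_1 = 1 = 1·3^0
  c_2 = 6 = 0·3^0 + 2·3^1
  c_3 = 1 = 1·3^0
  c_4 = 0
  c_5 = 3 = 0·3^0 + 1·3^1
  c_6 = 6 = 0·3^0 + 2·3^1
λ_0 = (1, 0, 1, 0, 0, 0)
λ_1 = (0, 2, 0, 0, 1, 2)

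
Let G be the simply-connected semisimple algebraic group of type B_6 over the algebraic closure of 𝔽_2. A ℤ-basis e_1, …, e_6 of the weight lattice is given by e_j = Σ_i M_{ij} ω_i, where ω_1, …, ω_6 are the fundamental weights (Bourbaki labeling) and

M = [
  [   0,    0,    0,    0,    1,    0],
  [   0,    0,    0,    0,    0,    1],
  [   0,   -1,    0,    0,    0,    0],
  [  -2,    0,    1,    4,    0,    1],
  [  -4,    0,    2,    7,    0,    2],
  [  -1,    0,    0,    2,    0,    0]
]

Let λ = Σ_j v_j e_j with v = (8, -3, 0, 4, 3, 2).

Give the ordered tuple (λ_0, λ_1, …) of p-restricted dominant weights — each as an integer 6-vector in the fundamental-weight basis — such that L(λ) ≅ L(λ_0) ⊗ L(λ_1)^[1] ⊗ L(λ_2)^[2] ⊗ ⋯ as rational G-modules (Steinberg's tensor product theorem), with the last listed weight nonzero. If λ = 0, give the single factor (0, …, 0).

In the fundamental-weight basis, λ has coordinates c = M·v (v = (8, -3, 0, 4, 3, 2)):
  c_1 = (0)·(8) + (0)·(-3) + (0)·(0) + (0)·(4) + (1)·(3) + (0)·(2) = 3
  c_2 = (0)·(8) + (0)·(-3) + (0)·(0) + (0)·(4) + (0)·(3) + (1)·(2) = 2
  c_3 = (0)·(8) + (-1)·(-3) + (0)·(0) + (0)·(4) + (0)·(3) + (0)·(2) = 3
  c_4 = (-2)·(8) + (0)·(-3) + (1)·(0) + (4)·(4) + (0)·(3) + (1)·(2) = 2
  c_5 = (-4)·(8) + (0)·(-3) + (2)·(0) + (7)·(4) + (0)·(3) + (2)·(2) = 0
  c_6 = (-1)·(8) + (0)·(-3) + (0)·(0) + (2)·(4) + (0)·(3) + (0)·(2) = 0
Base-2 expansion of each c_i:
  c_1 = 3 = 1·2^0 + 1·2^1
  c_2 = 2 = 0·2^0 + 1·2^1
  c_3 = 3 = 1·2^0 + 1·2^1
  c_4 = 2 = 0·2^0 + 1·2^1
  c_5 = 0
  c_6 = 0
λ_0 = (1, 0, 1, 0, 0, 0)
λ_1 = (1, 1, 1, 1, 0, 0)

((1, 0, 1, 0, 0, 0), (1, 1, 1, 1, 0, 0))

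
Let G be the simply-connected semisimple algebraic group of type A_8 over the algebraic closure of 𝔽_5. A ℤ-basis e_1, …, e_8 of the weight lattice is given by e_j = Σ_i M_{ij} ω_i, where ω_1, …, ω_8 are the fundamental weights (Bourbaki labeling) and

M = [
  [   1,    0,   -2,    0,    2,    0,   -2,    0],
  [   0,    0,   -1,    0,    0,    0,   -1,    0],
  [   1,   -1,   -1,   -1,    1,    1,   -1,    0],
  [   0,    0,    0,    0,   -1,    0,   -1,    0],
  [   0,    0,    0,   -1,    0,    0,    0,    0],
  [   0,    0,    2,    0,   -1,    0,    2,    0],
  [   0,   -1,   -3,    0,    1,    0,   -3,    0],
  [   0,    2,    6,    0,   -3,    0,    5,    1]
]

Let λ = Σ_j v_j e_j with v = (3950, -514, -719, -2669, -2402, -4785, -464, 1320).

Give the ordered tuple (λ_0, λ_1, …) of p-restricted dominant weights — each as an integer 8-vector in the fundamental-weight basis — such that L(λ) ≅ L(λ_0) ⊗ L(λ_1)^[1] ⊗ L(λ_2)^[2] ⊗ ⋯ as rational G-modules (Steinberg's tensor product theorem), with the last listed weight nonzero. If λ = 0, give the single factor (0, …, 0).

((2, 3, 4, 1, 4, 1, 1, 4), (2, 1, 0, 3, 3, 2, 2, 2), (0, 2, 0, 4, 1, 1, 1, 4), (2, 4, 4, 2, 1, 0, 3, 1), (2, 1, 1, 4, 4, 0, 2, 1))

ω-coordinates c = M·v, v = (3950, -514, -719, -2669, -2402, -4785, -464, 1320):
  c_1 = (1)·(3950) + (0)·(-514) + (-2)·(-719) + (0)·(-2669) + (2)·(-2402) + (0)·(-4785) + (-2)·(-464) + (0)·(1320) = 1512
  c_2 = (0)·(3950) + (0)·(-514) + (-1)·(-719) + (0)·(-2669) + (0)·(-2402) + (0)·(-4785) + (-1)·(-464) + (0)·(1320) = 1183
  c_3 = (1)·(3950) + (-1)·(-514) + (-1)·(-719) + (-1)·(-2669) + (1)·(-2402) + (1)·(-4785) + (-1)·(-464) + (0)·(1320) = 1129
  c_4 = (0)·(3950) + (0)·(-514) + (0)·(-719) + (0)·(-2669) + (-1)·(-2402) + (0)·(-4785) + (-1)·(-464) + (0)·(1320) = 2866
  c_5 = (0)·(3950) + (0)·(-514) + (0)·(-719) + (-1)·(-2669) + (0)·(-2402) + (0)·(-4785) + (0)·(-464) + (0)·(1320) = 2669
  c_6 = (0)·(3950) + (0)·(-514) + (2)·(-719) + (0)·(-2669) + (-1)·(-2402) + (0)·(-4785) + (2)·(-464) + (0)·(1320) = 36
  c_7 = (0)·(3950) + (-1)·(-514) + (-3)·(-719) + (0)·(-2669) + (1)·(-2402) + (0)·(-4785) + (-3)·(-464) + (0)·(1320) = 1661
  c_8 = (0)·(3950) + (2)·(-514) + (6)·(-719) + (0)·(-2669) + (-3)·(-2402) + (0)·(-4785) + (5)·(-464) + (1)·(1320) = 864
p = 5; digits c_i = Σ_j d_{ij}·5^j, 0 ≤ d_{ij} < 5:
  c_1 = 1512 = 2·5^0 + 2·5^1 + 0·5^2 + 2·5^3 + 2·5^4
  c_2 = 1183 = 3·5^0 + 1·5^1 + 2·5^2 + 4·5^3 + 1·5^4
  c_3 = 1129 = 4·5^0 + 0·5^1 + 0·5^2 + 4·5^3 + 1·5^4
  c_4 = 2866 = 1·5^0 + 3·5^1 + 4·5^2 + 2·5^3 + 4·5^4
  c_5 = 2669 = 4·5^0 + 3·5^1 + 1·5^2 + 1·5^3 + 4·5^4
  c_6 = 36 = 1·5^0 + 2·5^1 + 1·5^2
  c_7 = 1661 = 1·5^0 + 2·5^1 + 1·5^2 + 3·5^3 + 2·5^4
  c_8 = 864 = 4·5^0 + 2·5^1 + 4·5^2 + 1·5^3 + 1·5^4
λ_0 = (2, 3, 4, 1, 4, 1, 1, 4)
λ_1 = (2, 1, 0, 3, 3, 2, 2, 2)
λ_2 = (0, 2, 0, 4, 1, 1, 1, 4)
λ_3 = (2, 4, 4, 2, 1, 0, 3, 1)
λ_4 = (2, 1, 1, 4, 4, 0, 2, 1)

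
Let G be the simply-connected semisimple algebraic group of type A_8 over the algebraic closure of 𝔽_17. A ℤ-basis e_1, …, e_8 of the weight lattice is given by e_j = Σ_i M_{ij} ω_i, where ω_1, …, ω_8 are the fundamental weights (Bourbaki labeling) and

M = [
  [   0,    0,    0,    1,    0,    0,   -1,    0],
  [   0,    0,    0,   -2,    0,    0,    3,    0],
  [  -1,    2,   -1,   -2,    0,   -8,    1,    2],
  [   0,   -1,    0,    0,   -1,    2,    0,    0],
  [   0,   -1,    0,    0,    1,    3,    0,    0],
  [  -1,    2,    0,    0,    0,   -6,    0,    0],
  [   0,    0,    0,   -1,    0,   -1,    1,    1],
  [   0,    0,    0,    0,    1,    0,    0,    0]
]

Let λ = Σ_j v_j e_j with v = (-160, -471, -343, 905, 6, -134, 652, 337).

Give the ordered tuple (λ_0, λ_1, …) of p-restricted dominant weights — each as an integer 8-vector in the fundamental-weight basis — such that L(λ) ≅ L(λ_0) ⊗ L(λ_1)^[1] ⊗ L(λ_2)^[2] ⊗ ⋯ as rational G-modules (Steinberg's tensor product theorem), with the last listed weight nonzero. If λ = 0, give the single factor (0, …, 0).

((15, 10, 13, 10, 7, 5, 14, 6), (14, 8, 8, 11, 4, 1, 12, 0))

Compute c_i = Σ_j M_{ij} v_j with v = (-160, -471, -343, 905, 6, -134, 652, 337):
  c_1 = (0)·(-160) + (0)·(-471) + (0)·(-343) + (1)·(905) + (0)·(6) + (0)·(-134) + (-1)·(652) + (0)·(337) = 253
  c_2 = (0)·(-160) + (0)·(-471) + (0)·(-343) + (-2)·(905) + (0)·(6) + (0)·(-134) + (3)·(652) + (0)·(337) = 146
  c_3 = (-1)·(-160) + (2)·(-471) + (-1)·(-343) + (-2)·(905) + (0)·(6) + (-8)·(-134) + (1)·(652) + (2)·(337) = 149
  c_4 = (0)·(-160) + (-1)·(-471) + (0)·(-343) + (0)·(905) + (-1)·(6) + (2)·(-134) + (0)·(652) + (0)·(337) = 197
  c_5 = (0)·(-160) + (-1)·(-471) + (0)·(-343) + (0)·(905) + (1)·(6) + (3)·(-134) + (0)·(652) + (0)·(337) = 75
  c_6 = (-1)·(-160) + (2)·(-471) + (0)·(-343) + (0)·(905) + (0)·(6) + (-6)·(-134) + (0)·(652) + (0)·(337) = 22
  c_7 = (0)·(-160) + (0)·(-471) + (0)·(-343) + (-1)·(905) + (0)·(6) + (-1)·(-134) + (1)·(652) + (1)·(337) = 218
  c_8 = (0)·(-160) + (0)·(-471) + (0)·(-343) + (0)·(905) + (1)·(6) + (0)·(-134) + (0)·(652) + (0)·(337) = 6
Base-17 expansion of each c_i:
  c_1 = 253 = 15·17^0 + 14·17^1
  c_2 = 146 = 10·17^0 + 8·17^1
  c_3 = 149 = 13·17^0 + 8·17^1
  c_4 = 197 = 10·17^0 + 11·17^1
  c_5 = 75 = 7·17^0 + 4·17^1
  c_6 = 22 = 5·17^0 + 1·17^1
  c_7 = 218 = 14·17^0 + 12·17^1
  c_8 = 6 = 6·17^0
Factor λ_0 = (15, 10, 13, 10, 7, 5, 14, 6)
Factor λ_1 = (14, 8, 8, 11, 4, 1, 12, 0)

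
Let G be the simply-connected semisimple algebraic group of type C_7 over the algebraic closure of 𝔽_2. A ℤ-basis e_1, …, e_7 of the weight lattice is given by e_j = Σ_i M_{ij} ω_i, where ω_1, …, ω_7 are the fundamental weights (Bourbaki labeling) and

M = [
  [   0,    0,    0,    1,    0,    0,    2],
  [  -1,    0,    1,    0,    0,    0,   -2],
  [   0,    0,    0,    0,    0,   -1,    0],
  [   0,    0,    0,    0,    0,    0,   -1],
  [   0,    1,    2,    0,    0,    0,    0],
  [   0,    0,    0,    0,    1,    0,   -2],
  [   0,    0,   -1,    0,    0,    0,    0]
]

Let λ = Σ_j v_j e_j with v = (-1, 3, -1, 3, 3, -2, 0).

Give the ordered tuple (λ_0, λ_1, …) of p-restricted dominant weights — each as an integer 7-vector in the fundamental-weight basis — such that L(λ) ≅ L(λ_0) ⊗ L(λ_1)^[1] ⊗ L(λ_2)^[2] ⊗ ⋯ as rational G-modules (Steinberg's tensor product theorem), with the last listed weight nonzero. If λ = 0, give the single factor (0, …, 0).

((1, 0, 0, 0, 1, 1, 1), (1, 0, 1, 0, 0, 1, 0))

In the fundamental-weight basis, λ has coordinates c = M·v (v = (-1, 3, -1, 3, 3, -2, 0)):
  c_1 = 0*-1 + 0*3 + 0*-1 + 1*3 + 0*3 + 0*-2 + 2*0 = 3
  c_2 = -1*-1 + 0*3 + 1*-1 + 0*3 + 0*3 + 0*-2 + -2*0 = 0
  c_3 = 0*-1 + 0*3 + 0*-1 + 0*3 + 0*3 + -1*-2 + 0*0 = 2
  c_4 = 0*-1 + 0*3 + 0*-1 + 0*3 + 0*3 + 0*-2 + -1*0 = 0
  c_5 = 0*-1 + 1*3 + 2*-1 + 0*3 + 0*3 + 0*-2 + 0*0 = 1
  c_6 = 0*-1 + 0*3 + 0*-1 + 0*3 + 1*3 + 0*-2 + -2*0 = 3
  c_7 = 0*-1 + 0*3 + -1*-1 + 0*3 + 0*3 + 0*-2 + 0*0 = 1
Expand coordinatewise in base 2:
  c_1 = 3 = 1·2^0 + 1·2^1
  c_2 = 0
  c_3 = 2 = 0·2^0 + 1·2^1
  c_4 = 0
  c_5 = 1 = 1·2^0
  c_6 = 3 = 1·2^0 + 1·2^1
  c_7 = 1 = 1·2^0
Factor λ_0 = (1, 0, 0, 0, 1, 1, 1)
Factor λ_1 = (1, 0, 1, 0, 0, 1, 0)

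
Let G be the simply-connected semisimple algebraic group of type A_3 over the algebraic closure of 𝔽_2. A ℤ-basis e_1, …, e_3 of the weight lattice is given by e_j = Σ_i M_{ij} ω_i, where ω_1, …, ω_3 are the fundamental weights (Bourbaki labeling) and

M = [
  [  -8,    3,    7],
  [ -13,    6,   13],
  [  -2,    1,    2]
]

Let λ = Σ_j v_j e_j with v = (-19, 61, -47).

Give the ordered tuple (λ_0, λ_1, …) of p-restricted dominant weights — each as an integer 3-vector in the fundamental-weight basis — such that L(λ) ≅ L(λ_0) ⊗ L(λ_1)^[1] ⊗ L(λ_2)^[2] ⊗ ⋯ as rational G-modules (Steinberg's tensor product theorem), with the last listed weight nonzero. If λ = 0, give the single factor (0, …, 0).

((0, 0, 1), (1, 1, 0), (1, 0, 1))

ω-coordinates c = M·v, v = (-19, 61, -47):
  c_1 = (-8)·(-19) + 3·61 + (7)·(-47) = 6
  c_2 = (-13)·(-19) + 6·61 + (13)·(-47) = 2
  c_3 = (-2)·(-19) + 1·61 + (2)·(-47) = 5
Writing each c_i in base p = 2:
  c_1 = 6 = 0·2^0 + 1·2^1 + 1·2^2
  c_2 = 2 = 0·2^0 + 1·2^1
  c_3 = 5 = 1·2^0 + 0·2^1 + 1·2^2
p-restricted factor λ_0 = (0, 0, 1)
p-restricted factor λ_1 = (1, 1, 0)
p-restricted factor λ_2 = (1, 0, 1)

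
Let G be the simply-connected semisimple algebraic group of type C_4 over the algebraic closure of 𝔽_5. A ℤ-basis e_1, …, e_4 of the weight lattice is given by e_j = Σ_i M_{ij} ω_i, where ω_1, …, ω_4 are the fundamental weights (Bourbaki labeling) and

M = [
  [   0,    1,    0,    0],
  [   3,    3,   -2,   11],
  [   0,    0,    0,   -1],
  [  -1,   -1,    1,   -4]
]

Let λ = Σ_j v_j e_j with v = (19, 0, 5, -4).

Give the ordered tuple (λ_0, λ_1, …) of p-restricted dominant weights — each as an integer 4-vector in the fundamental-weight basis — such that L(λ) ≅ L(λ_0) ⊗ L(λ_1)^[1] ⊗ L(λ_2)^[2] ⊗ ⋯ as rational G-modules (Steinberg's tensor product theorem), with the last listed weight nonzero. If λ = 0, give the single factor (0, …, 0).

In the fundamental-weight basis, λ has coordinates c = M·v (v = (19, 0, 5, -4)):
  c_1 = (0)·(19) + (1)·(0) + (0)·(5) + (0)·(-4) = 0
  c_2 = (3)·(19) + (3)·(0) + (-2)·(5) + (11)·(-4) = 3
  c_3 = (0)·(19) + (0)·(0) + (0)·(5) + (-1)·(-4) = 4
  c_4 = (-1)·(19) + (-1)·(0) + (1)·(5) + (-4)·(-4) = 2
p = 5; digits c_i = Σ_j d_{ij}·5^j, 0 ≤ d_{ij} < 5:
  c_1 = 0
  c_2 = 3 = 3·5^0
  c_3 = 4 = 4·5^0
  c_4 = 2 = 2·5^0
λ_0 = (0, 3, 4, 2)

((0, 3, 4, 2),)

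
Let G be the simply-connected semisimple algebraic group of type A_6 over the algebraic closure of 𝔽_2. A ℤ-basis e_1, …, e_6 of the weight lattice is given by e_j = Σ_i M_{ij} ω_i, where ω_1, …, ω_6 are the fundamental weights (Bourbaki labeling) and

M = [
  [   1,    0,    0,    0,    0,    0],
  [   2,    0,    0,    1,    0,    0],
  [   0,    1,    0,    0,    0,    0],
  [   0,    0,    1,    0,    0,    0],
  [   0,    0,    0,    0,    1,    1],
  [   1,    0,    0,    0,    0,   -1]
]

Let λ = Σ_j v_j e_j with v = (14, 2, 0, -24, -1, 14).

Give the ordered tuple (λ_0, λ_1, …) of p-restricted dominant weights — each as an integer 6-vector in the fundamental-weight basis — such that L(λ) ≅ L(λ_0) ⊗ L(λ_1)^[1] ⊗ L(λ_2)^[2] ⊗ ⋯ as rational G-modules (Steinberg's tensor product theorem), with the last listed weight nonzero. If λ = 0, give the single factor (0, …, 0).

ω-coordinates c = M·v, v = (14, 2, 0, -24, -1, 14):
  c_1 = (1)·(14) + (0)·(2) + (0)·(0) + (0)·(-24) + (0)·(-1) + (0)·(14) = 14
  c_2 = (2)·(14) + (0)·(2) + (0)·(0) + (1)·(-24) + (0)·(-1) + (0)·(14) = 4
  c_3 = (0)·(14) + (1)·(2) + (0)·(0) + (0)·(-24) + (0)·(-1) + (0)·(14) = 2
  c_4 = (0)·(14) + (0)·(2) + (1)·(0) + (0)·(-24) + (0)·(-1) + (0)·(14) = 0
  c_5 = (0)·(14) + (0)·(2) + (0)·(0) + (0)·(-24) + (1)·(-1) + (1)·(14) = 13
  c_6 = (1)·(14) + (0)·(2) + (0)·(0) + (0)·(-24) + (0)·(-1) + (-1)·(14) = 0
Writing each c_i in base p = 2:
  c_1 = 14 = 0·2^0 + 1·2^1 + 1·2^2 + 1·2^3
  c_2 = 4 = 0·2^0 + 0·2^1 + 1·2^2
  c_3 = 2 = 0·2^0 + 1·2^1
  c_4 = 0
  c_5 = 13 = 1·2^0 + 0·2^1 + 1·2^2 + 1·2^3
  c_6 = 0
p-restricted factor λ_0 = (0, 0, 0, 0, 1, 0)
p-restricted factor λ_1 = (1, 0, 1, 0, 0, 0)
p-restricted factor λ_2 = (1, 1, 0, 0, 1, 0)
p-restricted factor λ_3 = (1, 0, 0, 0, 1, 0)

((0, 0, 0, 0, 1, 0), (1, 0, 1, 0, 0, 0), (1, 1, 0, 0, 1, 0), (1, 0, 0, 0, 1, 0))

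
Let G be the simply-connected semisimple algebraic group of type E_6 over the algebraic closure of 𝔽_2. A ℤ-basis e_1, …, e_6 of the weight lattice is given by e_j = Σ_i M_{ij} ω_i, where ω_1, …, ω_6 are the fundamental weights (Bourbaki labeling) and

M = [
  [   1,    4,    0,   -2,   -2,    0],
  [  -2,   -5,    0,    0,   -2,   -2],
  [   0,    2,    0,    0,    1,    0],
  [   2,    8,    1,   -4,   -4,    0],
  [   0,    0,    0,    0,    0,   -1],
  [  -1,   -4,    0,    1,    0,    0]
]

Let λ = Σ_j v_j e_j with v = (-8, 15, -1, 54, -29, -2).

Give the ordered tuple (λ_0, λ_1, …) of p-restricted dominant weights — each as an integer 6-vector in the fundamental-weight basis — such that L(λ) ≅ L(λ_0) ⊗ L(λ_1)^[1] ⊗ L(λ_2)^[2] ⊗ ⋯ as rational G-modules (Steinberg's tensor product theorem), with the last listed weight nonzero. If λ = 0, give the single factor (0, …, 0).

In the fundamental-weight basis, λ has coordinates c = M·v (v = (-8, 15, -1, 54, -29, -2)):
  c_1 = (1)·(-8) + (4)·(15) + (0)·(-1) + (-2)·(54) + (-2)·(-29) + (0)·(-2) = 2
  c_2 = (-2)·(-8) + (-5)·(15) + (0)·(-1) + (0)·(54) + (-2)·(-29) + (-2)·(-2) = 3
  c_3 = (0)·(-8) + (2)·(15) + (0)·(-1) + (0)·(54) + (1)·(-29) + (0)·(-2) = 1
  c_4 = (2)·(-8) + (8)·(15) + (1)·(-1) + (-4)·(54) + (-4)·(-29) + (0)·(-2) = 3
  c_5 = (0)·(-8) + (0)·(15) + (0)·(-1) + (0)·(54) + (0)·(-29) + (-1)·(-2) = 2
  c_6 = (-1)·(-8) + (-4)·(15) + (0)·(-1) + (1)·(54) + (0)·(-29) + (0)·(-2) = 2
Writing each c_i in base p = 2:
  c_1 = 2 = 0·2^0 + 1·2^1
  c_2 = 3 = 1·2^0 + 1·2^1
  c_3 = 1 = 1·2^0
  c_4 = 3 = 1·2^0 + 1·2^1
  c_5 = 2 = 0·2^0 + 1·2^1
  c_6 = 2 = 0·2^0 + 1·2^1
Factor λ_0 = (0, 1, 1, 1, 0, 0)
Factor λ_1 = (1, 1, 0, 1, 1, 1)

((0, 1, 1, 1, 0, 0), (1, 1, 0, 1, 1, 1))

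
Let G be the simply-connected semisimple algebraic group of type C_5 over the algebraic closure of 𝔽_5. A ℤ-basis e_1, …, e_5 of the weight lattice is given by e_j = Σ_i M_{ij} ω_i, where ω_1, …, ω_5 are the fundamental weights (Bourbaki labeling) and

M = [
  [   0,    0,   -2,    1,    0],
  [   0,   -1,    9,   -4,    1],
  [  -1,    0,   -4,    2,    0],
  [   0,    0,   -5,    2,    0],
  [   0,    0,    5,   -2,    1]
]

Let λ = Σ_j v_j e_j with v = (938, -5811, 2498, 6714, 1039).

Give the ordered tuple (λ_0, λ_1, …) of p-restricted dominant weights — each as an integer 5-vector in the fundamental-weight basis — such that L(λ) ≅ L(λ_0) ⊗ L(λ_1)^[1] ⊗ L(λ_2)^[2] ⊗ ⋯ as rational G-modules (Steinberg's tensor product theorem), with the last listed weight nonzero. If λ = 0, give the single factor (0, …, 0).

((3, 1, 3, 3, 1), (3, 0, 4, 2, 0), (3, 4, 4, 2, 4), (3, 4, 4, 2, 0), (2, 3, 3, 1, 0))

In the fundamental-weight basis, λ has coordinates c = M·v (v = (938, -5811, 2498, 6714, 1039)):
  c_1 = (0)·(938) + (0)·(-5811) + (-2)·(2498) + (1)·(6714) + (0)·(1039) = 1718
  c_2 = (0)·(938) + (-1)·(-5811) + (9)·(2498) + (-4)·(6714) + (1)·(1039) = 2476
  c_3 = (-1)·(938) + (0)·(-5811) + (-4)·(2498) + (2)·(6714) + (0)·(1039) = 2498
  c_4 = (0)·(938) + (0)·(-5811) + (-5)·(2498) + (2)·(6714) + (0)·(1039) = 938
  c_5 = (0)·(938) + (0)·(-5811) + (5)·(2498) + (-2)·(6714) + (1)·(1039) = 101
Base-5 expansion of each c_i:
  c_1 = 1718 = 3·5^0 + 3·5^1 + 3·5^2 + 3·5^3 + 2·5^4
  c_2 = 2476 = 1·5^0 + 0·5^1 + 4·5^2 + 4·5^3 + 3·5^4
  c_3 = 2498 = 3·5^0 + 4·5^1 + 4·5^2 + 4·5^3 + 3·5^4
  c_4 = 938 = 3·5^0 + 2·5^1 + 2·5^2 + 2·5^3 + 1·5^4
  c_5 = 101 = 1·5^0 + 0·5^1 + 4·5^2
p-restricted factor λ_0 = (3, 1, 3, 3, 1)
p-restricted factor λ_1 = (3, 0, 4, 2, 0)
p-restricted factor λ_2 = (3, 4, 4, 2, 4)
p-restricted factor λ_3 = (3, 4, 4, 2, 0)
p-restricted factor λ_4 = (2, 3, 3, 1, 0)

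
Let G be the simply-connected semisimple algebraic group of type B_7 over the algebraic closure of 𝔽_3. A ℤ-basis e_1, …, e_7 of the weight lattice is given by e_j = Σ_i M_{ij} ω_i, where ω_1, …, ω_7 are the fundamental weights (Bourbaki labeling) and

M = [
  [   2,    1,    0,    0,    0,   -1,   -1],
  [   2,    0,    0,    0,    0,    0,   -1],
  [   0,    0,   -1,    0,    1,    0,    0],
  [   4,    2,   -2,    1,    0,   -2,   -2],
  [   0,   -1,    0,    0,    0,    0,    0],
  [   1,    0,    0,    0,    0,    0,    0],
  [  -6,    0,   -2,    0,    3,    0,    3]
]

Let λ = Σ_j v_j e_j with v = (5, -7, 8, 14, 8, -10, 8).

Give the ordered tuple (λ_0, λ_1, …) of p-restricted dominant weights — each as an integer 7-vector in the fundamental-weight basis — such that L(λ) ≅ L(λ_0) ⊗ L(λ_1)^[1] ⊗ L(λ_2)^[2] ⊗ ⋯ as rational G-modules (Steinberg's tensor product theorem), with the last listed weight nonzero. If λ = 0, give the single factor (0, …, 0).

((2, 2, 0, 2, 1, 2, 2), (1, 0, 0, 2, 2, 1, 0))

In the fundamental-weight basis, λ has coordinates c = M·v (v = (5, -7, 8, 14, 8, -10, 8)):
  c_1 = 2*5 + 1*-7 + 0*8 + 0*14 + 0*8 + -1*-10 + -1*8 = 5
  c_2 = 2*5 + 0*-7 + 0*8 + 0*14 + 0*8 + 0*-10 + -1*8 = 2
  c_3 = 0*5 + 0*-7 + -1*8 + 0*14 + 1*8 + 0*-10 + 0*8 = 0
  c_4 = 4*5 + 2*-7 + -2*8 + 1*14 + 0*8 + -2*-10 + -2*8 = 8
  c_5 = 0*5 + -1*-7 + 0*8 + 0*14 + 0*8 + 0*-10 + 0*8 = 7
  c_6 = 1*5 + 0*-7 + 0*8 + 0*14 + 0*8 + 0*-10 + 0*8 = 5
  c_7 = -6*5 + 0*-7 + -2*8 + 0*14 + 3*8 + 0*-10 + 3*8 = 2
Writing each c_i in base p = 3:
  c_1 = 5 = 2·3^0 + 1·3^1
  c_2 = 2 = 2·3^0
  c_3 = 0
  c_4 = 8 = 2·3^0 + 2·3^1
  c_5 = 7 = 1·3^0 + 2·3^1
  c_6 = 5 = 2·3^0 + 1·3^1
  c_7 = 2 = 2·3^0
λ_0 = (2, 2, 0, 2, 1, 2, 2)
λ_1 = (1, 0, 0, 2, 2, 1, 0)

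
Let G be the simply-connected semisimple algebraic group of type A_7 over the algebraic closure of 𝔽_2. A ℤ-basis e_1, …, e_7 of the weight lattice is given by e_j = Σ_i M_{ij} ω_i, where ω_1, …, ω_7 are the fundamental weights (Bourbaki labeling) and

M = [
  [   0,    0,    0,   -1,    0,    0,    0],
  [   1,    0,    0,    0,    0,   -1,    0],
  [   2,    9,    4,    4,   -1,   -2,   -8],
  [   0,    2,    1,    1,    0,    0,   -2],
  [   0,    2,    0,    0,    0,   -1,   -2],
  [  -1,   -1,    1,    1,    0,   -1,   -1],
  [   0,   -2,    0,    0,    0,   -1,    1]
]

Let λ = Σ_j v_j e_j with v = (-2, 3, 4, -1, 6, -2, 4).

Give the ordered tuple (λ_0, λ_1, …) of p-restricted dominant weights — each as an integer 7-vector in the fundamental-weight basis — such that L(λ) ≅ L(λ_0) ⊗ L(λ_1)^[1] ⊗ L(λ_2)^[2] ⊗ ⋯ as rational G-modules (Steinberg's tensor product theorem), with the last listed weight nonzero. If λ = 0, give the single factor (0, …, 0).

((1, 0, 1, 1, 0, 0, 0),)

Compute c_i = Σ_j M_{ij} v_j with v = (-2, 3, 4, -1, 6, -2, 4):
  c_1 = (0)·(-2) + (0)·(3) + (0)·(4) + (-1)·(-1) + (0)·(6) + (0)·(-2) + (0)·(4) = 1
  c_2 = (1)·(-2) + (0)·(3) + (0)·(4) + (0)·(-1) + (0)·(6) + (-1)·(-2) + (0)·(4) = 0
  c_3 = (2)·(-2) + (9)·(3) + (4)·(4) + (4)·(-1) + (-1)·(6) + (-2)·(-2) + (-8)·(4) = 1
  c_4 = (0)·(-2) + (2)·(3) + (1)·(4) + (1)·(-1) + (0)·(6) + (0)·(-2) + (-2)·(4) = 1
  c_5 = (0)·(-2) + (2)·(3) + (0)·(4) + (0)·(-1) + (0)·(6) + (-1)·(-2) + (-2)·(4) = 0
  c_6 = (-1)·(-2) + (-1)·(3) + (1)·(4) + (1)·(-1) + (0)·(6) + (-1)·(-2) + (-1)·(4) = 0
  c_7 = (0)·(-2) + (-2)·(3) + (0)·(4) + (0)·(-1) + (0)·(6) + (-1)·(-2) + (1)·(4) = 0
Writing each c_i in base p = 2:
  c_1 = 1 = 1·2^0
  c_2 = 0
  c_3 = 1 = 1·2^0
  c_4 = 1 = 1·2^0
  c_5 = 0
  c_6 = 0
  c_7 = 0
λ_0 = (1, 0, 1, 1, 0, 0, 0)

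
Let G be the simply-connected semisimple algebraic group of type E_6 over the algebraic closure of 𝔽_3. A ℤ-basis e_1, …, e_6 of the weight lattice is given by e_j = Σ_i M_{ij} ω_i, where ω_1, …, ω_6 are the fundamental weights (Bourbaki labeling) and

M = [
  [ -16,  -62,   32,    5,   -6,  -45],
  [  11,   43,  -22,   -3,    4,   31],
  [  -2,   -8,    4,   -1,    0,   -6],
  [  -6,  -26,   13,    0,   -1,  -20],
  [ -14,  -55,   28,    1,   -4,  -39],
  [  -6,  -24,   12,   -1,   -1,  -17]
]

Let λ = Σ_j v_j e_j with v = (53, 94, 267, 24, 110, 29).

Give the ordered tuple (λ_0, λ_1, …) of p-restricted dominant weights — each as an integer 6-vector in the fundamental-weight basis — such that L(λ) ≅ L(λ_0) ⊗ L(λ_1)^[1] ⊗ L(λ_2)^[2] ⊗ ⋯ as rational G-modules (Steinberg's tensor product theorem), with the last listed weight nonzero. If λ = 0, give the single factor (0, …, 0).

((2, 0, 0, 1, 2, 0), (1, 0, 1, 0, 2, 1), (2, 2, 1, 2, 1, 0))

Change of basis e → ω: c = M·v where v = (53, 94, 267, 24, 110, 29):
  c_1 = (-16)·(53) + (-62)·(94) + 32·267 + 5·24 + (-6)·(110) + (-45)·(29) = 23
  c_2 = 11·53 + 43·94 + (-22)·(267) + (-3)·(24) + 4·110 + 31·29 = 18
  c_3 = (-2)·(53) + (-8)·(94) + 4·267 + (-1)·(24) + 0·110 + (-6)·(29) = 12
  c_4 = (-6)·(53) + (-26)·(94) + 13·267 + 0·24 + (-1)·(110) + (-20)·(29) = 19
  c_5 = (-14)·(53) + (-55)·(94) + 28·267 + 1·24 + (-4)·(110) + (-39)·(29) = 17
  c_6 = (-6)·(53) + (-24)·(94) + 12·267 + (-1)·(24) + (-1)·(110) + (-17)·(29) = 3
Base-3 expansion of each c_i:
  c_1 = 23 = 2·3^0 + 1·3^1 + 2·3^2
  c_2 = 18 = 0·3^0 + 0·3^1 + 2·3^2
  c_3 = 12 = 0·3^0 + 1·3^1 + 1·3^2
  c_4 = 19 = 1·3^0 + 0·3^1 + 2·3^2
  c_5 = 17 = 2·3^0 + 2·3^1 + 1·3^2
  c_6 = 3 = 0·3^0 + 1·3^1
p-restricted factor λ_0 = (2, 0, 0, 1, 2, 0)
p-restricted factor λ_1 = (1, 0, 1, 0, 2, 1)
p-restricted factor λ_2 = (2, 2, 1, 2, 1, 0)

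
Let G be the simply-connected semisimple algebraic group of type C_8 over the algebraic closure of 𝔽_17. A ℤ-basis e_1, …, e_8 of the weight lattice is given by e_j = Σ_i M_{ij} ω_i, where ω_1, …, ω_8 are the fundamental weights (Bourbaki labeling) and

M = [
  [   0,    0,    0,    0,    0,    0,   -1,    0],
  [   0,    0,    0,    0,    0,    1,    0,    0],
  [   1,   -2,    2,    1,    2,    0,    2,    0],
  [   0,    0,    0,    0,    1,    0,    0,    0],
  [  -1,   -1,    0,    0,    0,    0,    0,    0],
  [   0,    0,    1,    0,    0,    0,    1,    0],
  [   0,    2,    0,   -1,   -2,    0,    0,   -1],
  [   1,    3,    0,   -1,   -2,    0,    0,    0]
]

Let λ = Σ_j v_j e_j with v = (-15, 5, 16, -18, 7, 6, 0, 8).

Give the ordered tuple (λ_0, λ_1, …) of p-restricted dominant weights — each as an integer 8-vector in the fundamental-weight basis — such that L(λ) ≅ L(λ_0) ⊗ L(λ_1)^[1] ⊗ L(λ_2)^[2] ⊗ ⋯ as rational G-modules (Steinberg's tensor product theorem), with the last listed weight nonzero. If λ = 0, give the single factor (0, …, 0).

((0, 6, 3, 7, 10, 16, 6, 4),)

Change of basis e → ω: c = M·v where v = (-15, 5, 16, -18, 7, 6, 0, 8):
  c_1 = (0)·(-15) + (0)·(5) + (0)·(16) + (0)·(-18) + (0)·(7) + (0)·(6) + (-1)·(0) + (0)·(8) = 0
  c_2 = (0)·(-15) + (0)·(5) + (0)·(16) + (0)·(-18) + (0)·(7) + (1)·(6) + (0)·(0) + (0)·(8) = 6
  c_3 = (1)·(-15) + (-2)·(5) + (2)·(16) + (1)·(-18) + (2)·(7) + (0)·(6) + (2)·(0) + (0)·(8) = 3
  c_4 = (0)·(-15) + (0)·(5) + (0)·(16) + (0)·(-18) + (1)·(7) + (0)·(6) + (0)·(0) + (0)·(8) = 7
  c_5 = (-1)·(-15) + (-1)·(5) + (0)·(16) + (0)·(-18) + (0)·(7) + (0)·(6) + (0)·(0) + (0)·(8) = 10
  c_6 = (0)·(-15) + (0)·(5) + (1)·(16) + (0)·(-18) + (0)·(7) + (0)·(6) + (1)·(0) + (0)·(8) = 16
  c_7 = (0)·(-15) + (2)·(5) + (0)·(16) + (-1)·(-18) + (-2)·(7) + (0)·(6) + (0)·(0) + (-1)·(8) = 6
  c_8 = (1)·(-15) + (3)·(5) + (0)·(16) + (-1)·(-18) + (-2)·(7) + (0)·(6) + (0)·(0) + (0)·(8) = 4
p = 17; digits c_i = Σ_j d_{ij}·17^j, 0 ≤ d_{ij} < 17:
  c_1 = 0
  c_2 = 6 = 6·17^0
  c_3 = 3 = 3·17^0
  c_4 = 7 = 7·17^0
  c_5 = 10 = 10·17^0
  c_6 = 16 = 16·17^0
  c_7 = 6 = 6·17^0
  c_8 = 4 = 4·17^0
Factor λ_0 = (0, 6, 3, 7, 10, 16, 6, 4)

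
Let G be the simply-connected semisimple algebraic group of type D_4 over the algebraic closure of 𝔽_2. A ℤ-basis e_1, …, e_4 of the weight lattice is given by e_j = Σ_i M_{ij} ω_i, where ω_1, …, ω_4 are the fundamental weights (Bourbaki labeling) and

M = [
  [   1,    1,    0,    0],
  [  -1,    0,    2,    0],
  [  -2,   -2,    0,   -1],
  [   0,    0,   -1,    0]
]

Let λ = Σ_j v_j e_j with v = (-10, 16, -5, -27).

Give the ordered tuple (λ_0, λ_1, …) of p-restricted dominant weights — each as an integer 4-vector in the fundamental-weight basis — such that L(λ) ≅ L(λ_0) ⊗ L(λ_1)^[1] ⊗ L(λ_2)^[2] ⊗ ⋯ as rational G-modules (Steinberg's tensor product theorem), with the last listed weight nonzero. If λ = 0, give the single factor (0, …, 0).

((0, 0, 1, 1), (1, 0, 1, 0), (1, 0, 1, 1), (0, 0, 1, 0))

Converting to the ω-basis (c_i = row i of M dotted with v = (-10, 16, -5, -27)):
  c_1 = (1)·(-10) + 1·16 + (0)·(-5) + (0)·(-27) = 6
  c_2 = (-1)·(-10) + 0·16 + (2)·(-5) + (0)·(-27) = 0
  c_3 = (-2)·(-10) + (-2)·(16) + (0)·(-5) + (-1)·(-27) = 15
  c_4 = (0)·(-10) + 0·16 + (-1)·(-5) + (0)·(-27) = 5
Expand coordinatewise in base 2:
  c_1 = 6 = 0·2^0 + 1·2^1 + 1·2^2
  c_2 = 0
  c_3 = 15 = 1·2^0 + 1·2^1 + 1·2^2 + 1·2^3
  c_4 = 5 = 1·2^0 + 0·2^1 + 1·2^2
p-restricted factor λ_0 = (0, 0, 1, 1)
p-restricted factor λ_1 = (1, 0, 1, 0)
p-restricted factor λ_2 = (1, 0, 1, 1)
p-restricted factor λ_3 = (0, 0, 1, 0)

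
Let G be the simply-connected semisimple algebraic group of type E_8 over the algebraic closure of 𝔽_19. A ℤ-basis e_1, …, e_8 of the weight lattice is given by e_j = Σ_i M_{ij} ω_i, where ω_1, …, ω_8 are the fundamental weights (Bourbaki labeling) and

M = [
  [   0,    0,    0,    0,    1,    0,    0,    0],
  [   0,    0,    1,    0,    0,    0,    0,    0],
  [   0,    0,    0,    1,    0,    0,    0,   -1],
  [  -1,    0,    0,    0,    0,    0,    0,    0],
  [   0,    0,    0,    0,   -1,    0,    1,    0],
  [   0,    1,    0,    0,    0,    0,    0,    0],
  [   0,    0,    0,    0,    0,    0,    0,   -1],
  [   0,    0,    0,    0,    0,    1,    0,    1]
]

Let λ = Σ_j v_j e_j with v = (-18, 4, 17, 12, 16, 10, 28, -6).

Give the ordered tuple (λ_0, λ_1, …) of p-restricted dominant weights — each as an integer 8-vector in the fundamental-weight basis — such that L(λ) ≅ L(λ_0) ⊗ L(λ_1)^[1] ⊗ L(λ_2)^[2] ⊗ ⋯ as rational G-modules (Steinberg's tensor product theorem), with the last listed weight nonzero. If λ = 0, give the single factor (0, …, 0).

In the fundamental-weight basis, λ has coordinates c = M·v (v = (-18, 4, 17, 12, 16, 10, 28, -6)):
  c_1 = 0*-18 + 0*4 + 0*17 + 0*12 + 1*16 + 0*10 + 0*28 + 0*-6 = 16
  c_2 = 0*-18 + 0*4 + 1*17 + 0*12 + 0*16 + 0*10 + 0*28 + 0*-6 = 17
  c_3 = 0*-18 + 0*4 + 0*17 + 1*12 + 0*16 + 0*10 + 0*28 + -1*-6 = 18
  c_4 = -1*-18 + 0*4 + 0*17 + 0*12 + 0*16 + 0*10 + 0*28 + 0*-6 = 18
  c_5 = 0*-18 + 0*4 + 0*17 + 0*12 + -1*16 + 0*10 + 1*28 + 0*-6 = 12
  c_6 = 0*-18 + 1*4 + 0*17 + 0*12 + 0*16 + 0*10 + 0*28 + 0*-6 = 4
  c_7 = 0*-18 + 0*4 + 0*17 + 0*12 + 0*16 + 0*10 + 0*28 + -1*-6 = 6
  c_8 = 0*-18 + 0*4 + 0*17 + 0*12 + 0*16 + 1*10 + 0*28 + 1*-6 = 4
Base-19 expansion of each c_i:
  c_1 = 16 = 16·19^0
  c_2 = 17 = 17·19^0
  c_3 = 18 = 18·19^0
  c_4 = 18 = 18·19^0
  c_5 = 12 = 12·19^0
  c_6 = 4 = 4·19^0
  c_7 = 6 = 6·19^0
  c_8 = 4 = 4·19^0
Factor λ_0 = (16, 17, 18, 18, 12, 4, 6, 4)

((16, 17, 18, 18, 12, 4, 6, 4),)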